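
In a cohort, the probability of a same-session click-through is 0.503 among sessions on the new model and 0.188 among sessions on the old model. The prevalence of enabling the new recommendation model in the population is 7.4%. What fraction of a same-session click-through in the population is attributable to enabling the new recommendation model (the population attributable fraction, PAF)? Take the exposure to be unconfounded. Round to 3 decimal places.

PAF ≈ 0.110

Let p₁ = 0.503, p₀ = 0.188.
Overall risk P(Y=1) = π·p₁ + (1−π)·p₀ = 0.074×0.503 + 0.926×0.188 = 0.21131.
Under exogeneity, PAF = [P(Y=1) − p₀] / P(Y=1).
PAF = (0.21131 − 0.188) / 0.21131 ≈ 0.1103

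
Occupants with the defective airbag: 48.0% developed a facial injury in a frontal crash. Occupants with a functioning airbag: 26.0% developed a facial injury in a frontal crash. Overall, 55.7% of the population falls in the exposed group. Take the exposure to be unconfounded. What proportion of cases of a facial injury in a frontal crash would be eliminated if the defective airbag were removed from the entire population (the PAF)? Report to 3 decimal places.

PAF ≈ 0.320

p₁ = 0.48, p₀ = 0.26.
Overall risk P(Y=1) = π·p₁ + (1−π)·p₀ = 0.557×0.48 + 0.443×0.26 = 0.38254.
Under exogeneity, PAF = [P(Y=1) − p₀] / P(Y=1).
PAF = (0.38254 − 0.26) / 0.38254 ≈ 0.3203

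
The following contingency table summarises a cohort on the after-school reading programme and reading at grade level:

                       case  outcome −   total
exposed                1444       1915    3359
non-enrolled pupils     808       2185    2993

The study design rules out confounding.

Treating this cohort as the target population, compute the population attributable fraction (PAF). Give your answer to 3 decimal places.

PAF ≈ 0.239

p₁ = P(outcome | exposed) = 1444/3359 = 0.42989
p₀ = P(outcome | unexposed) = 808/2993 = 0.26996
Exposure prevalence π = 3359/6352 = 0.52881; overall risk P(Y=1) = 0.35453.
Under exogeneity, PAF = [P(Y=1) − p₀]/P(Y=1).
PAF = (0.35453 − 0.26996) / 0.35453 ≈ 0.2385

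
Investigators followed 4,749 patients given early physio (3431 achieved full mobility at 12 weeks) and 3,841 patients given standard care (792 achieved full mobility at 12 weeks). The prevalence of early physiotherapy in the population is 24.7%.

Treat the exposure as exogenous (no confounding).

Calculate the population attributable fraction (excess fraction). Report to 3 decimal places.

p₁ = P(outcome | exposed) = 3431/4749 = 0.72247
p₀ = P(outcome | unexposed) = 792/3841 = 0.2062
Overall risk P(Y=1) = π·p₁ + (1−π)·p₀ = 0.247×0.72247 + 0.753×0.2062 = 0.33372.
Under exogeneity, PAF = [P(Y=1) − p₀] / P(Y=1).
PAF = (0.33372 − 0.2062) / 0.33372 ≈ 0.3821

PAF ≈ 0.382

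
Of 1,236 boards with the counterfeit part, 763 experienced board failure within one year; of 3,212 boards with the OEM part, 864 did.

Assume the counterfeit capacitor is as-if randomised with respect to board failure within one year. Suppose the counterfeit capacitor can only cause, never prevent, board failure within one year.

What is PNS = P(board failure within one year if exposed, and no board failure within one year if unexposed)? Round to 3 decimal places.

PNS ≈ 0.348

p₁ = P(outcome | exposed) = 763/1236 = 0.61731
p₀ = P(outcome | unexposed) = 864/3212 = 0.26899
Under exogeneity and monotonicity, PNS = p₁ − p₀.
PNS = 0.61731 − 0.26899 = 0.34832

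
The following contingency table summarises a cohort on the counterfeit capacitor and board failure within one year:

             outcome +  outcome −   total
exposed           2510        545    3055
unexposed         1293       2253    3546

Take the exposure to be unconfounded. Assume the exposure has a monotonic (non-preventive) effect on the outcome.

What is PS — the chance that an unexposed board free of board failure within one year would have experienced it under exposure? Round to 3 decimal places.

p₁ = P(outcome | exposed) = 2510/3055 = 0.8216
p₀ = P(outcome | unexposed) = 1293/3546 = 0.36464
Under exogeneity and monotonicity, PS = (p₁ − p₀) / (1 − p₀).
PS = (0.8216 − 0.36464) / (1 − 0.36464) = 0.45697 / 0.63536 ≈ 0.7192

PS ≈ 0.719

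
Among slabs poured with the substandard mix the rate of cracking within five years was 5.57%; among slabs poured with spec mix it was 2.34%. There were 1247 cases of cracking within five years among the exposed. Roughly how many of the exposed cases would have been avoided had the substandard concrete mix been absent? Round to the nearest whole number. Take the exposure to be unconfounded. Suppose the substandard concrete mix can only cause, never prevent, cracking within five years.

p₁ = 0.0557, p₀ = 0.0234.
PN = (p₁ − p₀)/p₁ = (0.0557 − 0.0234) / 0.0557 ≈ 0.57989.
Attributable cases ≈ PN × (exposed cases) = 0.57989 × 1247 ≈ 723.13.

about 723 cases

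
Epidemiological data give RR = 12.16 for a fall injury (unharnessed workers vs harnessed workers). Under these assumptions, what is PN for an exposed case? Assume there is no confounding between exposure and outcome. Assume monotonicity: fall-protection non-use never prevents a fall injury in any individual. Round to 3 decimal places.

Under exogeneity and monotonicity, PN = (RR − 1) / RR = 1 − 1/RR.
PN = (12.16 − 1) / 12.16 = 11.16 / 12.16 ≈ 0.9178

PN ≈ 0.918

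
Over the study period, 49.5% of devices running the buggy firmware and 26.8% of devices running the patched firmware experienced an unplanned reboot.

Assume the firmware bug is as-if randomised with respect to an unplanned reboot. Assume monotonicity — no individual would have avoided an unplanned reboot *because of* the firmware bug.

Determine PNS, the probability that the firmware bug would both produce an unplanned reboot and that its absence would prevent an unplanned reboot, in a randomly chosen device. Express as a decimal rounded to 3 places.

p₁ = 0.495, p₀ = 0.268.
Under exogeneity and monotonicity, PNS = p₁ − p₀.
PNS = 0.495 − 0.268 = 0.227

PNS ≈ 0.227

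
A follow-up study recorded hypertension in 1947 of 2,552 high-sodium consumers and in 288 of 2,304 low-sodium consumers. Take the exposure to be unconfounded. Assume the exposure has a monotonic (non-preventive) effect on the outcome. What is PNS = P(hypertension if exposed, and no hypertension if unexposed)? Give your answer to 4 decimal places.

p₁ = P(outcome | exposed) = 1947/2552 = 0.76293
p₀ = P(outcome | unexposed) = 288/2304 = 0.125
Under exogeneity and monotonicity, PNS = p₁ − p₀.
PNS = 0.76293 − 0.125 = 0.63793

PNS ≈ 0.6379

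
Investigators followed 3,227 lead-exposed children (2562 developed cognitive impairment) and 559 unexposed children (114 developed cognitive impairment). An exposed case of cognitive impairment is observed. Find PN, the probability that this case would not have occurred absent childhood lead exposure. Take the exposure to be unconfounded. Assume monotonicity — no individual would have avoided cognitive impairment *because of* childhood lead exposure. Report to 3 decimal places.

PN ≈ 0.743

p₁ = P(outcome | exposed) = 2562/3227 = 0.79393
p₀ = P(outcome | unexposed) = 114/559 = 0.20394
Under exogeneity and monotonicity, PN = (p₁ − p₀) / p₁.
PN = (0.79393 − 0.20394) / 0.79393 = 0.58999 / 0.79393 ≈ 0.7431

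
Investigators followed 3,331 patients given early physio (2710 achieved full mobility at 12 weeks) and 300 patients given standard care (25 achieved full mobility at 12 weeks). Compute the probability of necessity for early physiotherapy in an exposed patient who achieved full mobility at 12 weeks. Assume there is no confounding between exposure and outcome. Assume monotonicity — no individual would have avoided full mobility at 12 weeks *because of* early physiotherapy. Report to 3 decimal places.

p₁ = P(outcome | exposed) = 2710/3331 = 0.81357
p₀ = P(outcome | unexposed) = 25/300 = 0.083333
Under exogeneity and monotonicity, PN = (p₁ − p₀) / p₁.
PN = (0.81357 − 0.083333) / 0.81357 = 0.73024 / 0.81357 ≈ 0.8976

PN ≈ 0.898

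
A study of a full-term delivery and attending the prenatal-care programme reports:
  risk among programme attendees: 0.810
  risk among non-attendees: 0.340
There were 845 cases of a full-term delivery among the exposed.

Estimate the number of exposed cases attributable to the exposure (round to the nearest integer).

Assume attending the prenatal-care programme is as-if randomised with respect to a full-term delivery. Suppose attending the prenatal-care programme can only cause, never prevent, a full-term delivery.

about 490 cases

Let p₁ = 0.81, p₀ = 0.34.
PN = (p₁ − p₀)/p₁ = (0.81 − 0.34) / 0.81 ≈ 0.58025.
Attributable cases ≈ PN × (exposed cases) = 0.58025 × 845 ≈ 490.31.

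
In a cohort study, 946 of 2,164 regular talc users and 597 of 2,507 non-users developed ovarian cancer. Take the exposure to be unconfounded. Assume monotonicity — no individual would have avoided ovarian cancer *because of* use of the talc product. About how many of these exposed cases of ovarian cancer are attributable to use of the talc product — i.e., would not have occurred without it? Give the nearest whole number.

about 431 cases

p₁ = P(outcome | exposed) = 946/2164 = 0.43715
p₀ = P(outcome | unexposed) = 597/2507 = 0.23813
PN = (p₁ − p₀)/p₁ = (0.43715 − 0.23813) / 0.43715 ≈ 0.45526.
Attributable cases ≈ PN × (exposed cases) = 0.45526 × 946 ≈ 430.68.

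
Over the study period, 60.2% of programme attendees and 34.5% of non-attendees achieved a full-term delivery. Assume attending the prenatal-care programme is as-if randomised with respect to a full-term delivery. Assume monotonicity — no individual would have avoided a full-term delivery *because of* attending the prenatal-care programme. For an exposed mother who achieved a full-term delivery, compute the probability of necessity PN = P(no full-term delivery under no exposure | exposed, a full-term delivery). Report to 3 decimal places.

p₁ = 0.602, p₀ = 0.345.
Under exogeneity and monotonicity, PN = (p₁ − p₀) / p₁.
PN = (0.602 − 0.345) / 0.602 = 0.257 / 0.602 ≈ 0.4269

PN ≈ 0.427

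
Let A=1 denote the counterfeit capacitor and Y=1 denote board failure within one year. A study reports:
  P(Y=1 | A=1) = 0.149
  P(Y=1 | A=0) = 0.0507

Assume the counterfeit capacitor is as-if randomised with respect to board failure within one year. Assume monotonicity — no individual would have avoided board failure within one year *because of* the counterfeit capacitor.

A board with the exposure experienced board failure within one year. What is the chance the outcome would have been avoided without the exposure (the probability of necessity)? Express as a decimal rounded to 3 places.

PN ≈ 0.660

Let p₁ = 0.149, p₀ = 0.0507.
Under exogeneity and monotonicity, PN = (p₁ − p₀) / p₁.
PN = (0.149 − 0.0507) / 0.149 = 0.0983 / 0.149 ≈ 0.6597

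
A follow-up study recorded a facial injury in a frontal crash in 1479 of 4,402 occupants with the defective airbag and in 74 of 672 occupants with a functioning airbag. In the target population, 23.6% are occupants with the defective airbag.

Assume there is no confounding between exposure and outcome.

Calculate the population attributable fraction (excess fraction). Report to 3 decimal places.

PAF ≈ 0.326

p₁ = P(outcome | exposed) = 1479/4402 = 0.33598
p₀ = P(outcome | unexposed) = 74/672 = 0.11012
Overall risk P(Y=1) = π·p₁ + (1−π)·p₀ = 0.236×0.33598 + 0.764×0.11012 = 0.16342.
Under exogeneity, PAF = [P(Y=1) − p₀] / P(Y=1).
PAF = (0.16342 − 0.11012) / 0.16342 ≈ 0.3262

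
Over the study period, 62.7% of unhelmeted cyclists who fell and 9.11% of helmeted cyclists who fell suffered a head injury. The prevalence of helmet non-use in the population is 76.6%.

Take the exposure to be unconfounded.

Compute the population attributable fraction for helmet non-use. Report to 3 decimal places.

PAF ≈ 0.818

p₁ = 0.627, p₀ = 0.0911.
Overall risk P(Y=1) = π·p₁ + (1−π)·p₀ = 0.766×0.627 + 0.234×0.0911 = 0.5016.
Under exogeneity, PAF = [P(Y=1) − p₀] / P(Y=1).
PAF = (0.5016 − 0.0911) / 0.5016 ≈ 0.8184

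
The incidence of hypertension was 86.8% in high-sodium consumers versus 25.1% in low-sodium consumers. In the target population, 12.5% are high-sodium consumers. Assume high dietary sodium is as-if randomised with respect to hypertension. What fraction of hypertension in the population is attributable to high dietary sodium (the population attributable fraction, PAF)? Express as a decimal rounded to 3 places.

p₁ = 0.868, p₀ = 0.251.
Overall risk P(Y=1) = π·p₁ + (1−π)·p₀ = 0.125×0.868 + 0.875×0.251 = 0.32812.
Under exogeneity, PAF = [P(Y=1) − p₀] / P(Y=1).
PAF = (0.32812 − 0.251) / 0.32812 ≈ 0.2350

PAF ≈ 0.235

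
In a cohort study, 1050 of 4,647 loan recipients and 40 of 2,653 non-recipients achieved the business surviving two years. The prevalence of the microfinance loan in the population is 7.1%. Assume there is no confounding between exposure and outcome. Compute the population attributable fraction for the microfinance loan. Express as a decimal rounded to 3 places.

PAF ≈ 0.498

p₁ = P(outcome | exposed) = 1050/4647 = 0.22595
p₀ = P(outcome | unexposed) = 40/2653 = 0.015077
Overall risk P(Y=1) = π·p₁ + (1−π)·p₀ = 0.071×0.22595 + 0.929×0.015077 = 0.030049.
Under exogeneity, PAF = [P(Y=1) − p₀] / P(Y=1).
PAF = (0.030049 − 0.015077) / 0.030049 ≈ 0.4983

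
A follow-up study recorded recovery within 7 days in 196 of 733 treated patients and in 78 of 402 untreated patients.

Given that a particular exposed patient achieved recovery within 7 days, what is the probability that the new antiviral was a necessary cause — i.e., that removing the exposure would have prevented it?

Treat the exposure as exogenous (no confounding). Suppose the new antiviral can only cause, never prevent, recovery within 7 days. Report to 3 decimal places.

PN ≈ 0.274

p₁ = P(outcome | exposed) = 196/733 = 0.26739
p₀ = P(outcome | unexposed) = 78/402 = 0.19403
Under exogeneity and monotonicity, PN = (p₁ − p₀) / p₁.
PN = (0.26739 − 0.19403) / 0.26739 = 0.073364 / 0.26739 ≈ 0.2744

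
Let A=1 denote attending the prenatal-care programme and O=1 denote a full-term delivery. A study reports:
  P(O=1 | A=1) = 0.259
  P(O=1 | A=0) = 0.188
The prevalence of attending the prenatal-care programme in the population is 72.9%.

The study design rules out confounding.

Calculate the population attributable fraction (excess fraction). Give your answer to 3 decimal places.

PAF ≈ 0.216

Let p₁ = 0.259, p₀ = 0.188.
Overall risk P(Y=1) = π·p₁ + (1−π)·p₀ = 0.729×0.259 + 0.271×0.188 = 0.23976.
Under exogeneity, PAF = [P(Y=1) − p₀] / P(Y=1).
PAF = (0.23976 − 0.188) / 0.23976 ≈ 0.2159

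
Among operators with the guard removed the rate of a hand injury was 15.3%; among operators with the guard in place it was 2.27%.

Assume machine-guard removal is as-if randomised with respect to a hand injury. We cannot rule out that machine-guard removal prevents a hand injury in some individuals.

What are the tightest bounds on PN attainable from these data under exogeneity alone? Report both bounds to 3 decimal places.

p₁ = 0.153, p₀ = 0.0227.
Under exogeneity alone the bounds on PN are max{0,(p₁−p₀)/p₁} ≤ PN ≤ min{1,(1−p₀)/p₁}.
  lower = (p₁ − p₀)/p₁ = 0.1303 / 0.153 ≈ 0.8516
  upper = min{1, (1 − p₀)/p₁} = 0.9773 / 0.153 ≈ 6.3876 → capped at 1

0.852 ≤ PN ≤ 1.000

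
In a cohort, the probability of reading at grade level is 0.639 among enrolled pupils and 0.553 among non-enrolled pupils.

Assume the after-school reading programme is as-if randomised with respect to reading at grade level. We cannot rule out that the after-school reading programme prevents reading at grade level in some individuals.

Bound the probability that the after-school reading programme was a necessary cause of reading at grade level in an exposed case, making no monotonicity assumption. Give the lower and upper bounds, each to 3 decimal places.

Let p₁ = 0.639, p₀ = 0.553.
Under exogeneity alone the bounds on PN are max{0,(p₁−p₀)/p₁} ≤ PN ≤ min{1,(1−p₀)/p₁}.
  lower = (p₁ − p₀)/p₁ = 0.086 / 0.639 ≈ 0.1346
  upper = min{1, (1 − p₀)/p₁} = 0.447 / 0.639 ≈ 0.6995

0.135 ≤ PN ≤ 0.700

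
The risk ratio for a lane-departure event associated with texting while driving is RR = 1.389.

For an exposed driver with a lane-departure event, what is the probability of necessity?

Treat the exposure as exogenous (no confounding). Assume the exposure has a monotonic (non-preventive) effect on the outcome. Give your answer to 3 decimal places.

Under exogeneity and monotonicity, PN = (RR − 1) / RR = 1 − 1/RR.
PN = (1.389 − 1) / 1.389 = 0.389 / 1.389 ≈ 0.2801

PN ≈ 0.280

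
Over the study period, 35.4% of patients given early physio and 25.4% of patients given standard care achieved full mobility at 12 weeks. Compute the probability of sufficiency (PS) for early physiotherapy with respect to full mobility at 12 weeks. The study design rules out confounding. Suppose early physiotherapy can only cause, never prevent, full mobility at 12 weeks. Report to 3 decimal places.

PS ≈ 0.134

p₁ = 0.354, p₀ = 0.254.
Under exogeneity and monotonicity, PS = (p₁ − p₀) / (1 − p₀).
PS = (0.354 − 0.254) / (1 − 0.254) = 0.1 / 0.746 ≈ 0.1340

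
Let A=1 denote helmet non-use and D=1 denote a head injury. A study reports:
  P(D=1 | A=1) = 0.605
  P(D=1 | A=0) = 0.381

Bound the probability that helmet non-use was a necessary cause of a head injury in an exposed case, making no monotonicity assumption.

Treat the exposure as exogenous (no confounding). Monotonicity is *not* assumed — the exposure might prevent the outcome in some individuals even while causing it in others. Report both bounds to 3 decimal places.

0.370 ≤ PN ≤ 1.000

Let p₁ = 0.605, p₀ = 0.381.
Under exogeneity alone the bounds on PN are max{0,(p₁−p₀)/p₁} ≤ PN ≤ min{1,(1−p₀)/p₁}.
  lower = (p₁ − p₀)/p₁ = 0.224 / 0.605 ≈ 0.3702
  upper = min{1, (1 − p₀)/p₁} = 0.619 / 0.605 ≈ 1.0231 → capped at 1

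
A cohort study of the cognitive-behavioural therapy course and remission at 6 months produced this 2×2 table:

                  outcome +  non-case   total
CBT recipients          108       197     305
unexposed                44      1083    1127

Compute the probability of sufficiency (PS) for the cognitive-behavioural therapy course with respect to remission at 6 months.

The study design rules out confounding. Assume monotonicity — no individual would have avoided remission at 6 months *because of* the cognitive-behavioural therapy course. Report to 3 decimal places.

PS ≈ 0.328

p₁ = P(outcome | exposed) = 108/305 = 0.3541
p₀ = P(outcome | unexposed) = 44/1127 = 0.039042
Under exogeneity and monotonicity, PS = (p₁ − p₀) / (1 − p₀).
PS = (0.3541 − 0.039042) / (1 − 0.039042) = 0.31506 / 0.96096 ≈ 0.3279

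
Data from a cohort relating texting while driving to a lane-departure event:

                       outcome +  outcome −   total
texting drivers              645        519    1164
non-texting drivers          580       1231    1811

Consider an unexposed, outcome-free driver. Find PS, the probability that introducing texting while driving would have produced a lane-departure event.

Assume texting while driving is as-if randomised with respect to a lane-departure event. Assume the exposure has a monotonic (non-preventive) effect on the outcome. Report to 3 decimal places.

p₁ = P(outcome | exposed) = 645/1164 = 0.55412
p₀ = P(outcome | unexposed) = 580/1811 = 0.32027
Under exogeneity and monotonicity, PS = (p₁ − p₀)/(1 − p₀).
PS = (0.55412 − 0.32027) / 0.67973 ≈ 0.3440

PS ≈ 0.344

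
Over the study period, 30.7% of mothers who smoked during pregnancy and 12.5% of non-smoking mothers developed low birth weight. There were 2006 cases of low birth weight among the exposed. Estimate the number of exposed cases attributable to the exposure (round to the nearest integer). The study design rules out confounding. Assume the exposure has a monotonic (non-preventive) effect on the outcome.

p₁ = 0.307, p₀ = 0.125.
PN = (p₁ − p₀)/p₁ = (0.307 − 0.125) / 0.307 ≈ 0.59283.
Attributable cases ≈ PN × (exposed cases) = 0.59283 × 2006 ≈ 1189.22.

about 1189 cases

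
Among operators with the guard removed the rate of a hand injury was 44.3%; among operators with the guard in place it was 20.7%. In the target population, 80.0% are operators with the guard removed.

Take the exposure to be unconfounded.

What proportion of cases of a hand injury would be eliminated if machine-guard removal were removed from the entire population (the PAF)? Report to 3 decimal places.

PAF ≈ 0.477

p₁ = 0.443, p₀ = 0.207.
Overall risk P(Y=1) = π·p₁ + (1−π)·p₀ = 0.8×0.443 + 0.2×0.207 = 0.3958.
Under exogeneity, PAF = [P(Y=1) − p₀] / P(Y=1).
PAF = (0.3958 − 0.207) / 0.3958 ≈ 0.4770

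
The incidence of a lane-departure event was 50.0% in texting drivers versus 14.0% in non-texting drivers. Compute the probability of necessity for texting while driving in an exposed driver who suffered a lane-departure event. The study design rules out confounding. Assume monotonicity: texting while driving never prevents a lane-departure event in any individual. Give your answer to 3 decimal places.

p₁ = 0.5, p₀ = 0.14.
Under exogeneity and monotonicity, PN = (p₁ − p₀) / p₁.
PN = (0.5 − 0.14) / 0.5 = 0.36 / 0.5 ≈ 0.7200

PN ≈ 0.720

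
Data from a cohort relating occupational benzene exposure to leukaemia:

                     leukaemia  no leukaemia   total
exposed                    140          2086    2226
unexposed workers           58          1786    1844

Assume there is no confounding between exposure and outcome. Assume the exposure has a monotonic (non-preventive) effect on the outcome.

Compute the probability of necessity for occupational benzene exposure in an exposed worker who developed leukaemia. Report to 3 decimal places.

PN ≈ 0.500

p₁ = P(outcome | exposed) = 140/2226 = 0.062893
p₀ = P(outcome | unexposed) = 58/1844 = 0.031453
Under exogeneity and monotonicity, PN = (p₁ − p₀)/p₁.
PN = (0.062893 − 0.031453) / 0.062893 ≈ 0.4999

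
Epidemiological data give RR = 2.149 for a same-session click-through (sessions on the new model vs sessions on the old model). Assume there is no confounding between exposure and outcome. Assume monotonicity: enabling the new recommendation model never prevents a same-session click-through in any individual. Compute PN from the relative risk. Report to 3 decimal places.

Under exogeneity and monotonicity, PN = (RR − 1) / RR = 1 − 1/RR.
PN = (2.149 − 1) / 2.149 = 1.149 / 2.149 ≈ 0.5347

PN ≈ 0.535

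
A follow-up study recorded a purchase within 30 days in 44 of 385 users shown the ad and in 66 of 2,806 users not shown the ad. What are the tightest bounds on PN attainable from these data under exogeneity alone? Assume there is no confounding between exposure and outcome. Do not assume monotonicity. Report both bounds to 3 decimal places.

p₁ = P(outcome | exposed) = 44/385 = 0.11429
p₀ = P(outcome | unexposed) = 66/2806 = 0.023521
Under exogeneity alone the bounds on PN are max{0,(p₁−p₀)/p₁} ≤ PN ≤ min{1,(1−p₀)/p₁}.
  lower = (p₁ − p₀)/p₁ = 0.090765 / 0.11429 ≈ 0.7942
  upper = min{1, (1 − p₀)/p₁} = 0.97648 / 0.11429 ≈ 8.5442 → capped at 1

0.794 ≤ PN ≤ 1.000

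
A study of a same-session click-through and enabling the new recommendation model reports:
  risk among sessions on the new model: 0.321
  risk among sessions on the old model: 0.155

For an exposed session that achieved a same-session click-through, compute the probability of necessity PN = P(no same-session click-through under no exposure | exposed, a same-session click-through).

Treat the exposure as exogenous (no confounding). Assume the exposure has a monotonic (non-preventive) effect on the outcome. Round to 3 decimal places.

Let p₁ = 0.321, p₀ = 0.155.
Under exogeneity and monotonicity, PN = (p₁ − p₀) / p₁.
PN = (0.321 − 0.155) / 0.321 = 0.166 / 0.321 ≈ 0.5171

PN ≈ 0.517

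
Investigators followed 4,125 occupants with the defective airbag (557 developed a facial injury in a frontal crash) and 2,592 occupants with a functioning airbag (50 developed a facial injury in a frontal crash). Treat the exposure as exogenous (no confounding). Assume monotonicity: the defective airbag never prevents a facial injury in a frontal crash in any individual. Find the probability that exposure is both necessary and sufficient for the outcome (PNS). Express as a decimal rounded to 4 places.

p₁ = P(outcome | exposed) = 557/4125 = 0.13503
p₀ = P(outcome | unexposed) = 50/2592 = 0.01929
Under exogeneity and monotonicity, PNS = p₁ − p₀.
PNS = 0.13503 − 0.01929 = 0.11574

PNS ≈ 0.1157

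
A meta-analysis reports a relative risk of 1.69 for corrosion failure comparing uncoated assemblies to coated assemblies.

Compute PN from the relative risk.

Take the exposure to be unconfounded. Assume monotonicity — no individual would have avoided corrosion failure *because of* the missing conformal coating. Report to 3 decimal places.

Under exogeneity and monotonicity, PN = (RR − 1) / RR = 1 − 1/RR.
PN = (1.69 − 1) / 1.69 = 0.69 / 1.69 ≈ 0.4083

PN ≈ 0.408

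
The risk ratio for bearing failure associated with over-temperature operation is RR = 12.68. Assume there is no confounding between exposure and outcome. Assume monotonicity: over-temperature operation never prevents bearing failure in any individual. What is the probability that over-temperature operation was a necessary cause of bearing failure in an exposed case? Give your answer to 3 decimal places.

Under exogeneity and monotonicity, PN = (RR − 1) / RR = 1 − 1/RR.
PN = (12.68 − 1) / 12.68 = 11.68 / 12.68 ≈ 0.9211

PN ≈ 0.921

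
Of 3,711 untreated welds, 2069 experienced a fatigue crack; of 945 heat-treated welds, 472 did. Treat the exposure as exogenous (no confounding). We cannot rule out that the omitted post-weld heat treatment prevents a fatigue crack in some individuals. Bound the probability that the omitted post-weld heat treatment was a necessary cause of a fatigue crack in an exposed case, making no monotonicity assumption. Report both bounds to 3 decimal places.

0.104 ≤ PN ≤ 0.898

p₁ = P(outcome | exposed) = 2069/3711 = 0.55753
p₀ = P(outcome | unexposed) = 472/945 = 0.49947
Under exogeneity alone the bounds on PN are max{0,(p₁−p₀)/p₁} ≤ PN ≤ min{1,(1−p₀)/p₁}.
  lower = (p₁ − p₀)/p₁ = 0.058061 / 0.55753 ≈ 0.1041
  upper = min{1, (1 − p₀)/p₁} = 0.50053 / 0.55753 ≈ 0.8978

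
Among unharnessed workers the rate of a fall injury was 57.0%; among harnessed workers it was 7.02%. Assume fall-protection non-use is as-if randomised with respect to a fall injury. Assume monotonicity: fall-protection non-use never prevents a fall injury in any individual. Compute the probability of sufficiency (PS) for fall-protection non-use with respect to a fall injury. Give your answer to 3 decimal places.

PS ≈ 0.538

p₁ = 0.57, p₀ = 0.0702.
Under exogeneity and monotonicity, PS = (p₁ − p₀) / (1 − p₀).
PS = (0.57 − 0.0702) / (1 − 0.0702) = 0.4998 / 0.9298 ≈ 0.5375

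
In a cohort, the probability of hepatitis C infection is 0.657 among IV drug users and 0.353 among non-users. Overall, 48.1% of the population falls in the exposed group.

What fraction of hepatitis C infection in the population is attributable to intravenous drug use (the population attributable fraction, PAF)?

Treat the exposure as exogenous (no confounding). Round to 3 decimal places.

PAF ≈ 0.293

Let p₁ = 0.657, p₀ = 0.353.
Overall risk P(Y=1) = π·p₁ + (1−π)·p₀ = 0.481×0.657 + 0.519×0.353 = 0.49922.
Under exogeneity, PAF = [P(Y=1) − p₀] / P(Y=1).
PAF = (0.49922 − 0.353) / 0.49922 ≈ 0.2929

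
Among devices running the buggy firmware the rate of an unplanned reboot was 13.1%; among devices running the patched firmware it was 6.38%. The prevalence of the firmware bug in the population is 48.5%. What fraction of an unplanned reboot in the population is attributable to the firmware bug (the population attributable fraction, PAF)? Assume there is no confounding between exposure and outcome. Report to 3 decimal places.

p₁ = 0.131, p₀ = 0.0638.
Overall risk P(Y=1) = π·p₁ + (1−π)·p₀ = 0.485×0.131 + 0.515×0.0638 = 0.096392.
Under exogeneity, PAF = [P(Y=1) − p₀] / P(Y=1).
PAF = (0.096392 − 0.0638) / 0.096392 ≈ 0.3381

PAF ≈ 0.338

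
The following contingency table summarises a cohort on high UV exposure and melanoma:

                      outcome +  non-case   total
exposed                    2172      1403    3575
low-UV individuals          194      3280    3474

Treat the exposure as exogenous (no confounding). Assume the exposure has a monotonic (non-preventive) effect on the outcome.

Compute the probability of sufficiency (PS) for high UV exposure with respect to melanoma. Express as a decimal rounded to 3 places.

PS ≈ 0.584

p₁ = P(outcome | exposed) = 2172/3575 = 0.60755
p₀ = P(outcome | unexposed) = 194/3474 = 0.055843
Under exogeneity and monotonicity, PS = (p₁ − p₀)/(1 − p₀).
PS = (0.60755 − 0.055843) / 0.94416 ≈ 0.5843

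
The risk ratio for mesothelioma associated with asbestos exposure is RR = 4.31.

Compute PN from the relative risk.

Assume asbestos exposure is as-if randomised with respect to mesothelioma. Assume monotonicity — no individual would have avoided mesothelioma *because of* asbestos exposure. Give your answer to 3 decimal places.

PN ≈ 0.768

Under exogeneity and monotonicity, PN = (RR − 1) / RR = 1 − 1/RR.
PN = (4.31 − 1) / 4.31 = 3.31 / 4.31 ≈ 0.7680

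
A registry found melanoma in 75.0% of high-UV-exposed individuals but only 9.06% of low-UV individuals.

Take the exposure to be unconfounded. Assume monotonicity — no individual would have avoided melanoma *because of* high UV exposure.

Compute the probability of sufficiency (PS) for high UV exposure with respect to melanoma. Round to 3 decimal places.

PS ≈ 0.725

p₁ = 0.75, p₀ = 0.0906.
Under exogeneity and monotonicity, PS = (p₁ − p₀) / (1 − p₀).
PS = (0.75 − 0.0906) / (1 − 0.0906) = 0.6594 / 0.9094 ≈ 0.7251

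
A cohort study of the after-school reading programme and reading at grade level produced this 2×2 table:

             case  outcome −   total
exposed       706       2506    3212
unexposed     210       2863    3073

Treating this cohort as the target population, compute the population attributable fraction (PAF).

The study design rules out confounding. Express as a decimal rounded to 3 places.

PAF ≈ 0.531

p₁ = P(outcome | exposed) = 706/3212 = 0.2198
p₀ = P(outcome | unexposed) = 210/3073 = 0.068337
Exposure prevalence π = 3212/6285 = 0.51106; overall risk P(Y=1) = 0.14574.
Under exogeneity, PAF = [P(Y=1) − p₀]/P(Y=1).
PAF = (0.14574 − 0.068337) / 0.14574 ≈ 0.5311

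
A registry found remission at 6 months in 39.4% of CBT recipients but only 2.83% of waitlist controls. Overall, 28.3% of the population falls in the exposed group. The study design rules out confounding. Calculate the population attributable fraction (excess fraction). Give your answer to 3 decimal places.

PAF ≈ 0.785

p₁ = 0.394, p₀ = 0.0283.
Overall risk P(Y=1) = π·p₁ + (1−π)·p₀ = 0.283×0.394 + 0.717×0.0283 = 0.13179.
Under exogeneity, PAF = [P(Y=1) − p₀] / P(Y=1).
PAF = (0.13179 − 0.0283) / 0.13179 ≈ 0.7853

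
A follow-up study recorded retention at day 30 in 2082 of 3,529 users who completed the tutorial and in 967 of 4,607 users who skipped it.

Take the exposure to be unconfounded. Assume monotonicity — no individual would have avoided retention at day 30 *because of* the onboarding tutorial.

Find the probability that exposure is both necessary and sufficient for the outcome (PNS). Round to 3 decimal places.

p₁ = P(outcome | exposed) = 2082/3529 = 0.58997
p₀ = P(outcome | unexposed) = 967/4607 = 0.2099
Under exogeneity and monotonicity, PNS = p₁ − p₀.
PNS = 0.58997 − 0.2099 = 0.38007

PNS ≈ 0.380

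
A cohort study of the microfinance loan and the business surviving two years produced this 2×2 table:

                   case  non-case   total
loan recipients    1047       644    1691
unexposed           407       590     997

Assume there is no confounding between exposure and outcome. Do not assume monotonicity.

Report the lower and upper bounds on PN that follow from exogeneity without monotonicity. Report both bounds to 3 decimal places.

p₁ = P(outcome | exposed) = 1047/1691 = 0.61916
p₀ = P(outcome | unexposed) = 407/997 = 0.40822
Under exogeneity alone the bounds on PN are max{0,(p₁−p₀)/p₁} ≤ PN ≤ min{1,(1−p₀)/p₁}.
  lower = (p₁ − p₀)/p₁ = 0.21094 / 0.61916 ≈ 0.3407
  upper = min{1, (1 − p₀)/p₁} = 0.59178 / 0.61916 ≈ 0.9558

0.341 ≤ PN ≤ 0.956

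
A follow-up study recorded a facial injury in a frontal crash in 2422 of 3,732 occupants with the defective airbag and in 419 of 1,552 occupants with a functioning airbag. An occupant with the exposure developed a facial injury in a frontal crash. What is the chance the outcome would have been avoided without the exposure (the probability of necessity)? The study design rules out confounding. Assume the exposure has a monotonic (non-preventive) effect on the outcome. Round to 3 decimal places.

p₁ = P(outcome | exposed) = 2422/3732 = 0.64898
p₀ = P(outcome | unexposed) = 419/1552 = 0.26997
Under exogeneity and monotonicity, PN = (p₁ − p₀) / p₁.
PN = (0.64898 − 0.26997) / 0.64898 = 0.37901 / 0.64898 ≈ 0.5840

PN ≈ 0.584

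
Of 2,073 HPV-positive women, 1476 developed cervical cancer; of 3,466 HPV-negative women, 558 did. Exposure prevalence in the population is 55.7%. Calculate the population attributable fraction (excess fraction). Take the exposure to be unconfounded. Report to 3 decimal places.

PAF ≈ 0.656

p₁ = P(outcome | exposed) = 1476/2073 = 0.71201
p₀ = P(outcome | unexposed) = 558/3466 = 0.16099
Overall risk P(Y=1) = π·p₁ + (1−π)·p₀ = 0.557×0.71201 + 0.443×0.16099 = 0.46791.
Under exogeneity, PAF = [P(Y=1) − p₀] / P(Y=1).
PAF = (0.46791 − 0.16099) / 0.46791 ≈ 0.6559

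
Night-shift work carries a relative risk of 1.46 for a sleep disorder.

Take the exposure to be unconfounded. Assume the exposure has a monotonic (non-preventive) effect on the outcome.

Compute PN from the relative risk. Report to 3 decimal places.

PN ≈ 0.315

Under exogeneity and monotonicity, PN = (RR − 1) / RR = 1 − 1/RR.
PN = (1.46 − 1) / 1.46 = 0.46 / 1.46 ≈ 0.3151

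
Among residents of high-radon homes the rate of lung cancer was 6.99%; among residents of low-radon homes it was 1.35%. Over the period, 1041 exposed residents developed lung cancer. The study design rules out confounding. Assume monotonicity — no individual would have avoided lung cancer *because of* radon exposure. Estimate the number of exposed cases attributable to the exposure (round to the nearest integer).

about 840 cases

p₁ = 0.0699, p₀ = 0.0135.
PN = (p₁ − p₀)/p₁ = (0.0699 − 0.0135) / 0.0699 ≈ 0.80687.
Attributable cases ≈ PN × (exposed cases) = 0.80687 × 1041 ≈ 839.95.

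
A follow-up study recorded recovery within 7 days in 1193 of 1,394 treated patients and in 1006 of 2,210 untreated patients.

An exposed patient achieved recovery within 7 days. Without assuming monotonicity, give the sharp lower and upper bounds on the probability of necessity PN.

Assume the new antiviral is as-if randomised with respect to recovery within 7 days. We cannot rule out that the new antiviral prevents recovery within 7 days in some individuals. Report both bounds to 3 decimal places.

0.468 ≤ PN ≤ 0.637

p₁ = P(outcome | exposed) = 1193/1394 = 0.85581
p₀ = P(outcome | unexposed) = 1006/2210 = 0.4552
Under exogeneity alone the bounds on PN are max{0,(p₁−p₀)/p₁} ≤ PN ≤ min{1,(1−p₀)/p₁}.
  lower = (p₁ − p₀)/p₁ = 0.40061 / 0.85581 ≈ 0.4681
  upper = min{1, (1 − p₀)/p₁} = 0.5448 / 0.85581 ≈ 0.6366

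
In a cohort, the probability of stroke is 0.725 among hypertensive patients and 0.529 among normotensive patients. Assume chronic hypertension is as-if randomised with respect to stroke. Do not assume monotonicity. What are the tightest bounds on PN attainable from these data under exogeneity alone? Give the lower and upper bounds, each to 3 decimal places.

Let p₁ = 0.725, p₀ = 0.529.
Under exogeneity alone the bounds on PN are max{0,(p₁−p₀)/p₁} ≤ PN ≤ min{1,(1−p₀)/p₁}.
  lower = (p₁ − p₀)/p₁ = 0.196 / 0.725 ≈ 0.2703
  upper = min{1, (1 − p₀)/p₁} = 0.471 / 0.725 ≈ 0.6497

0.270 ≤ PN ≤ 0.650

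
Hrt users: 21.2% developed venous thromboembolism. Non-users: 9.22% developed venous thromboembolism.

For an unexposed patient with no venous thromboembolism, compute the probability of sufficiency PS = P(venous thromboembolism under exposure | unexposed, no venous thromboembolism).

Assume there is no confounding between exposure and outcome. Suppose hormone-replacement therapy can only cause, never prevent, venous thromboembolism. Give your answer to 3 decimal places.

p₁ = 0.212, p₀ = 0.0922.
Under exogeneity and monotonicity, PS = (p₁ − p₀) / (1 − p₀).
PS = (0.212 − 0.0922) / (1 − 0.0922) = 0.1198 / 0.9078 ≈ 0.1320

PS ≈ 0.132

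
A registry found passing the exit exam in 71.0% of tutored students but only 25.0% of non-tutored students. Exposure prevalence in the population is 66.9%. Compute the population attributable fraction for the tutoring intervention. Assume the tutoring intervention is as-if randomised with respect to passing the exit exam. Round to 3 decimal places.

p₁ = 0.71, p₀ = 0.25.
Overall risk P(Y=1) = π·p₁ + (1−π)·p₀ = 0.669×0.71 + 0.331×0.25 = 0.55774.
Under exogeneity, PAF = [P(Y=1) − p₀] / P(Y=1).
PAF = (0.55774 − 0.25) / 0.55774 ≈ 0.5518

PAF ≈ 0.552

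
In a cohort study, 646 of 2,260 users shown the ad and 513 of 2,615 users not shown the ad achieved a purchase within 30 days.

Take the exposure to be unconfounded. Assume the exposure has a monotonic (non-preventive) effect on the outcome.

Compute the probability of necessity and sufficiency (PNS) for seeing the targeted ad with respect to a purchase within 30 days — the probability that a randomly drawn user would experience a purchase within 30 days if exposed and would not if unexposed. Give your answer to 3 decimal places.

p₁ = P(outcome | exposed) = 646/2260 = 0.28584
p₀ = P(outcome | unexposed) = 513/2615 = 0.19618
Under exogeneity and monotonicity, PNS = p₁ − p₀.
PNS = 0.28584 − 0.19618 = 0.089665

PNS ≈ 0.090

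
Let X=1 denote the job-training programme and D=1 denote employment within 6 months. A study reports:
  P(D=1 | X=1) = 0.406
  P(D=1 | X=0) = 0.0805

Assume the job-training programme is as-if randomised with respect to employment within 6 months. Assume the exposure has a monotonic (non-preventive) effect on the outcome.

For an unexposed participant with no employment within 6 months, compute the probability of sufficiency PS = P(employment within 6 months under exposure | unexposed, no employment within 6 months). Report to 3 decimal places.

PS ≈ 0.354

Let p₁ = 0.406, p₀ = 0.0805.
Under exogeneity and monotonicity, PS = (p₁ − p₀) / (1 − p₀).
PS = (0.406 − 0.0805) / (1 − 0.0805) = 0.3255 / 0.9195 ≈ 0.3540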